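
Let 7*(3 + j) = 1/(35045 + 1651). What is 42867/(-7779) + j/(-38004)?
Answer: -139489555875337/25313289924384 ≈ -5.5105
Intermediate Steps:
j = -770615/256872 (j = -3 + 1/(7*(35045 + 1651)) = -3 + (⅐)/36696 = -3 + (⅐)*(1/36696) = -3 + 1/256872 = -770615/256872 ≈ -3.0000)
42867/(-7779) + j/(-38004) = 42867/(-7779) - 770615/256872/(-38004) = 42867*(-1/7779) - 770615/256872*(-1/38004) = -14289/2593 + 770615/9762163488 = -139489555875337/25313289924384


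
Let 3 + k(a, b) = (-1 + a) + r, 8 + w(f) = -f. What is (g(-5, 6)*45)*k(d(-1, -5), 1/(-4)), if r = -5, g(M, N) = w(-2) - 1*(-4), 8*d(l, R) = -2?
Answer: 1665/2 ≈ 832.50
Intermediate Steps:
d(l, R) = -1/4 (d(l, R) = (1/8)*(-2) = -1/4)
w(f) = -8 - f
g(M, N) = -2 (g(M, N) = (-8 - 1*(-2)) - 1*(-4) = (-8 + 2) + 4 = -6 + 4 = -2)
k(a, b) = -9 + a (k(a, b) = -3 + ((-1 + a) - 5) = -3 + (-6 + a) = -9 + a)
(g(-5, 6)*45)*k(d(-1, -5), 1/(-4)) = (-2*45)*(-9 - 1/4) = -90*(-37/4) = 1665/2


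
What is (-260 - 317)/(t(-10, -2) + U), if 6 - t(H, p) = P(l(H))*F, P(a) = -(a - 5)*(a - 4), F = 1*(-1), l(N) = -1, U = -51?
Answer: 577/75 ≈ 7.6933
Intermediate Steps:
F = -1
P(a) = -(-5 + a)*(-4 + a)
t(H, p) = -24 (t(H, p) = 6 - (-20 - 1*(-1)² + 9*(-1))*(-1) = 6 - (-20 - 1*1 - 9)*(-1) = 6 - (-20 - 1 - 9)*(-1) = 6 - (-30)*(-1) = 6 - 1*30 = 6 - 30 = -24)
(-260 - 317)/(t(-10, -2) + U) = (-260 - 317)/(-24 - 51) = -577/(-75) = -577*(-1/75) = 577/75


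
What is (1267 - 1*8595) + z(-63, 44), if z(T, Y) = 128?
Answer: -7200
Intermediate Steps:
(1267 - 1*8595) + z(-63, 44) = (1267 - 1*8595) + 128 = (1267 - 8595) + 128 = -7328 + 128 = -7200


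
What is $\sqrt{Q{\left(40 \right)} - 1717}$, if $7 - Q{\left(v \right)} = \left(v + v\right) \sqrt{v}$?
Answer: $\sqrt{-1710 - 160 \sqrt{10}} \approx 47.074 i$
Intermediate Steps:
$Q{\left(v \right)} = 7 - 2 v^{\frac{3}{2}}$ ($Q{\left(v \right)} = 7 - \left(v + v\right) \sqrt{v} = 7 - 2 v \sqrt{v} = 7 - 2 v^{\frac{3}{2}}$)
$\sqrt{Q{\left(40 \right)} - 1717} = \sqrt{\left(7 - 2 \cdot 40^{\frac{3}{2}}\right) - 1717} = \sqrt{\left(7 - 2 \cdot 80 \sqrt{10}\right) - 1717} = \sqrt{\left(7 - 160 \sqrt{10}\right) - 1717} = \sqrt{-1710 - 160 \sqrt{10}}$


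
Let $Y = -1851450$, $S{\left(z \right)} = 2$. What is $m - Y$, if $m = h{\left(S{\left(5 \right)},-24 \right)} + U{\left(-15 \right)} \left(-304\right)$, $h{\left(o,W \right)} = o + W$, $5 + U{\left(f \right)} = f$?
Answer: $1857508$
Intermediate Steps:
$U{\left(f \right)} = -5 + f$
$h{\left(o,W \right)} = W + o$
$m = 6058$ ($m = \left(-24 + 2\right) + \left(-5 - 15\right) \left(-304\right) = -22 - -6080 = -22 + 6080 = 6058$)
$m - Y = 6058 - -1851450 = 6058 + 1851450 = 1857508$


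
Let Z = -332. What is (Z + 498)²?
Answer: 27556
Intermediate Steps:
(Z + 498)² = (-332 + 498)² = 166² = 27556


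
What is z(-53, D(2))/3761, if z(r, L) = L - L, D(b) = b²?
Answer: 0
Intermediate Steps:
z(r, L) = 0
z(-53, D(2))/3761 = 0/3761 = 0*(1/3761) = 0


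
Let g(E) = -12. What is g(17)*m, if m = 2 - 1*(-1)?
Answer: -36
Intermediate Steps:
m = 3 (m = 2 + 1 = 3)
g(17)*m = -12*3 = -36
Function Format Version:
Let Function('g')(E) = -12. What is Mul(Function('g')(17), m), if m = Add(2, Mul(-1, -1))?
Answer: -36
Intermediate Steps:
m = 3 (m = Add(2, 1) = 3)
Mul(Function('g')(17), m) = Mul(-12, 3) = -36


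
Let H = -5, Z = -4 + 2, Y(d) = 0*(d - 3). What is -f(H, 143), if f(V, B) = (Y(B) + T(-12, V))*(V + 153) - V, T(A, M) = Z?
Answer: 291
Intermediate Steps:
Y(d) = 0 (Y(d) = 0*(-3 + d) = 0)
Z = -2
T(A, M) = -2
f(V, B) = -306 - 3*V (f(V, B) = (0 - 2)*(V + 153) - V = -2*(153 + V) - V = (-306 - 2*V) - V = -306 - 3*V)
-f(H, 143) = -(-306 - 3*(-5)) = -(-306 + 15) = -1*(-291) = 291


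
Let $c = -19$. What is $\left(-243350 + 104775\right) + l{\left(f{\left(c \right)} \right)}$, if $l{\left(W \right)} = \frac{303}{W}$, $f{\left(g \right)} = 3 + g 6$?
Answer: $- \frac{5127376}{37} \approx -1.3858 \cdot 10^{5}$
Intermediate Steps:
$f{\left(g \right)} = 3 + 6 g$
$\left(-243350 + 104775\right) + l{\left(f{\left(c \right)} \right)} = \left(-243350 + 104775\right) + \frac{303}{3 + 6 \left(-19\right)} = -138575 + \frac{303}{3 - 114} = -138575 + \frac{303}{-111} = -138575 + 303 \left(- \frac{1}{111}\right) = -138575 - \frac{101}{37} = - \frac{5127376}{37}$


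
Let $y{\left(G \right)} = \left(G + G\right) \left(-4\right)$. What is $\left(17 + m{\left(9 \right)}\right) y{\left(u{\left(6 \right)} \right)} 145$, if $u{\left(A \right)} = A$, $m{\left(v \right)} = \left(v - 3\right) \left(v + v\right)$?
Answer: $-870000$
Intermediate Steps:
$m{\left(v \right)} = 2 v \left(-3 + v\right)$ ($m{\left(v \right)} = \left(-3 + v\right) 2 v = 2 v \left(-3 + v\right)$)
$y{\left(G \right)} = - 8 G$ ($y{\left(G \right)} = 2 G \left(-4\right) = - 8 G$)
$\left(17 + m{\left(9 \right)}\right) y{\left(u{\left(6 \right)} \right)} 145 = \left(17 + 2 \cdot 9 \left(-3 + 9\right)\right) \left(\left(-8\right) 6\right) 145 = \left(17 + 2 \cdot 9 \cdot 6\right) \left(-48\right) 145 = \left(17 + 108\right) \left(-48\right) 145 = 125 \left(-48\right) 145 = \left(-6000\right) 145 = -870000$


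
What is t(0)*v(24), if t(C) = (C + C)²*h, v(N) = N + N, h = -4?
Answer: 0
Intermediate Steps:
v(N) = 2*N
t(C) = -16*C² (t(C) = (C + C)²*(-4) = (2*C)²*(-4) = (4*C²)*(-4) = -16*C²)
t(0)*v(24) = (-16*0²)*(2*24) = -16*0*48 = 0*48 = 0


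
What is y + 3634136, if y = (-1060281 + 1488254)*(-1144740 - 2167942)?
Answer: -1417734819450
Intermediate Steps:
y = -1417738453586 (y = 427973*(-3312682) = -1417738453586)
y + 3634136 = -1417738453586 + 3634136 = -1417734819450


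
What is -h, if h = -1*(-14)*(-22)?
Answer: 308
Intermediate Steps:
h = -308 (h = 14*(-22) = -308)
-h = -1*(-308) = 308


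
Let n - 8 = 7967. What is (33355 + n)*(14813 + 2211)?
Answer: 703601920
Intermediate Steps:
n = 7975 (n = 8 + 7967 = 7975)
(33355 + n)*(14813 + 2211) = (33355 + 7975)*(14813 + 2211) = 41330*17024 = 703601920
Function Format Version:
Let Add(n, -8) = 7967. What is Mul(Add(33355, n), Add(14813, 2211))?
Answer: 703601920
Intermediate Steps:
n = 7975 (n = Add(8, 7967) = 7975)
Mul(Add(33355, n), Add(14813, 2211)) = Mul(Add(33355, 7975), Add(14813, 2211)) = Mul(41330, 17024) = 703601920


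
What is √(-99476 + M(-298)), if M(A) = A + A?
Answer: 2*I*√25018 ≈ 316.34*I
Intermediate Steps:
M(A) = 2*A
√(-99476 + M(-298)) = √(-99476 + 2*(-298)) = √(-99476 - 596) = √(-100072) = 2*I*√25018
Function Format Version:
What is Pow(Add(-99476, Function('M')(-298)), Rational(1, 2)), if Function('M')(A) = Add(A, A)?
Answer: Mul(2, I, Pow(25018, Rational(1, 2))) ≈ Mul(316.34, I)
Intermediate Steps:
Function('M')(A) = Mul(2, A)
Pow(Add(-99476, Function('M')(-298)), Rational(1, 2)) = Pow(Add(-99476, Mul(2, -298)), Rational(1, 2)) = Pow(Add(-99476, -596), Rational(1, 2)) = Pow(-100072, Rational(1, 2)) = Mul(2, I, Pow(25018, Rational(1, 2)))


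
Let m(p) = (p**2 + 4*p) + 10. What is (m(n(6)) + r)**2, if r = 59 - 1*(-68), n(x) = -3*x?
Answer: 151321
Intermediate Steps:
m(p) = 10 + p**2 + 4*p
r = 127 (r = 59 + 68 = 127)
(m(n(6)) + r)**2 = ((10 + (-3*6)**2 + 4*(-3*6)) + 127)**2 = ((10 + (-18)**2 + 4*(-18)) + 127)**2 = ((10 + 324 - 72) + 127)**2 = (262 + 127)**2 = 389**2 = 151321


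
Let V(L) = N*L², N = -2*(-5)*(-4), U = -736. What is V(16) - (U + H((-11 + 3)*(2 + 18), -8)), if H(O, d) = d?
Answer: -9496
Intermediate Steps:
N = -40 (N = 10*(-4) = -40)
V(L) = -40*L²
V(16) - (U + H((-11 + 3)*(2 + 18), -8)) = -40*16² - (-736 - 8) = -40*256 - 1*(-744) = -10240 + 744 = -9496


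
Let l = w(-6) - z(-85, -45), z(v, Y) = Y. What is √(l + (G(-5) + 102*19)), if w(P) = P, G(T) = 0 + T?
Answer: 2*√493 ≈ 44.407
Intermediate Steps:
G(T) = T
l = 39 (l = -6 - 1*(-45) = -6 + 45 = 39)
√(l + (G(-5) + 102*19)) = √(39 + (-5 + 102*19)) = √(39 + (-5 + 1938)) = √(39 + 1933) = √1972 = 2*√493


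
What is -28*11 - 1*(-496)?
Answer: 188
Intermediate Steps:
-28*11 - 1*(-496) = -308 + 496 = 188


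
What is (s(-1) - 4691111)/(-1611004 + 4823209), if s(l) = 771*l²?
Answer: -938068/642441 ≈ -1.4602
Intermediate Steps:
(s(-1) - 4691111)/(-1611004 + 4823209) = (771*(-1)² - 4691111)/(-1611004 + 4823209) = (771*1 - 4691111)/3212205 = (771 - 4691111)*(1/3212205) = -4690340*1/3212205 = -938068/642441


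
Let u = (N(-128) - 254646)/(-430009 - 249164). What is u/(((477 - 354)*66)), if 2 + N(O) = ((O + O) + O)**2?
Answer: 53596/2756763207 ≈ 1.9442e-5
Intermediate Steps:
N(O) = -2 + 9*O**2 (N(O) = -2 + ((O + O) + O)**2 = -2 + (2*O + O)**2 = -2 + (3*O)**2 = -2 + 9*O**2)
u = 107192/679173 (u = ((-2 + 9*(-128)**2) - 254646)/(-430009 - 249164) = ((-2 + 9*16384) - 254646)/(-679173) = ((-2 + 147456) - 254646)*(-1/679173) = (147454 - 254646)*(-1/679173) = -107192*(-1/679173) = 107192/679173 ≈ 0.15783)
u/(((477 - 354)*66)) = 107192/(679173*(((477 - 354)*66))) = 107192/(679173*((123*66))) = (107192/679173)/8118 = (107192/679173)*(1/8118) = 53596/2756763207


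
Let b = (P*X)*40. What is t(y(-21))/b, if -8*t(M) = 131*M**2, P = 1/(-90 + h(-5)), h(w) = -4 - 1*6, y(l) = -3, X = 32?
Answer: 5895/512 ≈ 11.514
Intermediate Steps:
h(w) = -10 (h(w) = -4 - 6 = -10)
P = -1/100 (P = 1/(-90 - 10) = 1/(-100) = -1/100 ≈ -0.010000)
t(M) = -131*M**2/8
b = -64/5 (b = -1/100*32*40 = -8/25*40 = -64/5 ≈ -12.800)
t(y(-21))/b = (-131/8*(-3)**2)/(-64/5) = -131/8*9*(-5/64) = -1179/8*(-5/64) = 5895/512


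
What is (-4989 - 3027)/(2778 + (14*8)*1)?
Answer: -4008/1445 ≈ -2.7737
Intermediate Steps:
(-4989 - 3027)/(2778 + (14*8)*1) = -8016/(2778 + 112*1) = -8016/(2778 + 112) = -8016/2890 = -8016*1/2890 = -4008/1445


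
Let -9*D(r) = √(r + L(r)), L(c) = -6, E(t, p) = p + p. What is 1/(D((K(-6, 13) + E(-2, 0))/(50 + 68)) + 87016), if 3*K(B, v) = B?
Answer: 415849464/36185556959779 + 9*I*√20945/36185556959779 ≈ 1.1492e-5 + 3.5995e-11*I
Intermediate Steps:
E(t, p) = 2*p
K(B, v) = B/3
D(r) = -√(-6 + r)/9 (D(r) = -√(r - 6)/9 = -√(-6 + r)/9)
1/(D((K(-6, 13) + E(-2, 0))/(50 + 68)) + 87016) = 1/(-√(-6 + ((⅓)*(-6) + 2*0)/(50 + 68))/9 + 87016) = 1/(-√(-6 + (-2 + 0)/118)/9 + 87016) = 1/(-√(-6 - 2*1/118)/9 + 87016) = 1/(-√(-6 - 1/59)/9 + 87016) = 1/(-I*√20945/531 + 87016) = 1/(87016 - I*√20945/531)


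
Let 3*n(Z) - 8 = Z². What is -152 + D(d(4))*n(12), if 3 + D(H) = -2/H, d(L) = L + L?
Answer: -950/3 ≈ -316.67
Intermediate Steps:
n(Z) = 8/3 + Z²/3
d(L) = 2*L
D(H) = -3 - 2/H
-152 + D(d(4))*n(12) = -152 + (-3 - 2/(2*4))*(8/3 + (⅓)*12²) = -152 + (-3 - 2/8)*(8/3 + (⅓)*144) = -152 + (-3 - 2*⅛)*(8/3 + 48) = -152 + (-3 - ¼)*(152/3) = -152 - 13/4*152/3 = -152 - 494/3 = -950/3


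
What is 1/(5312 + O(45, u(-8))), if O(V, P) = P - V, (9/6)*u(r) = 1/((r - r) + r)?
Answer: 12/63203 ≈ 0.00018986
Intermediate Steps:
u(r) = 2/(3*r) (u(r) = 2/(3*((r - r) + r)) = 2/(3*(0 + r)) = 2/(3*r))
1/(5312 + O(45, u(-8))) = 1/(5312 + ((⅔)/(-8) - 1*45)) = 1/(5312 + ((⅔)*(-⅛) - 45)) = 1/(5312 + (-1/12 - 45)) = 1/(5312 - 541/12) = 1/(63203/12) = 12/63203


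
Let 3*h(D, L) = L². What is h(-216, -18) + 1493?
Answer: 1601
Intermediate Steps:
h(D, L) = L²/3
h(-216, -18) + 1493 = (⅓)*(-18)² + 1493 = (⅓)*324 + 1493 = 108 + 1493 = 1601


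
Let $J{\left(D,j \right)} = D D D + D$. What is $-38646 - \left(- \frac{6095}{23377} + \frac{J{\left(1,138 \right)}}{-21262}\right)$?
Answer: $- \frac{9604273379680}{248520887} \approx -38646.0$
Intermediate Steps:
$J{\left(D,j \right)} = D + D^{3}$ ($J{\left(D,j \right)} = D^{2} D + D = D^{3} + D = D + D^{3}$)
$-38646 - \left(- \frac{6095}{23377} + \frac{J{\left(1,138 \right)}}{-21262}\right) = -38646 - \left(- \frac{6095}{23377} + \frac{1 + 1^{3}}{-21262}\right) = -38646 - \left(\left(-6095\right) \frac{1}{23377} + \left(1 + 1\right) \left(- \frac{1}{21262}\right)\right) = -38646 - \left(- \frac{6095}{23377} + 2 \left(- \frac{1}{21262}\right)\right) = -38646 - \left(- \frac{6095}{23377} - \frac{1}{10631}\right) = -38646 - - \frac{64819322}{248520887} = -38646 + \frac{64819322}{248520887} = - \frac{9604273379680}{248520887}$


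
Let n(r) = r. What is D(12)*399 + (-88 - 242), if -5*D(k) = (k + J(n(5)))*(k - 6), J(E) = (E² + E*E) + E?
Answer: -162048/5 ≈ -32410.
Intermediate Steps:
J(E) = E + 2*E² (J(E) = (E² + E²) + E = 2*E² + E = E + 2*E²)
D(k) = -(-6 + k)*(55 + k)/5 (D(k) = -(k + 5*(1 + 2*5))*(k - 6)/5 = -(k + 5*(1 + 10))*(-6 + k)/5 = -(k + 5*11)*(-6 + k)/5 = -(k + 55)*(-6 + k)/5 = -(55 + k)*(-6 + k)/5 = -(-6 + k)*(55 + k)/5)
D(12)*399 + (-88 - 242) = (66 - 49/5*12 - ⅕*12²)*399 + (-88 - 242) = (66 - 588/5 - ⅕*144)*399 - 330 = (66 - 588/5 - 144/5)*399 - 330 = -402/5*399 - 330 = -160398/5 - 330 = -162048/5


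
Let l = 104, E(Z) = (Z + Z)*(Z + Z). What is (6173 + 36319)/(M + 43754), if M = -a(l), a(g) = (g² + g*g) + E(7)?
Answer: 21246/10963 ≈ 1.9380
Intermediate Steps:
E(Z) = 4*Z² (E(Z) = (2*Z)*(2*Z) = 4*Z²)
a(g) = 196 + 2*g² (a(g) = (g² + g*g) + 4*7² = (g² + g²) + 4*49 = 2*g² + 196 = 196 + 2*g²)
M = -21828 (M = -(196 + 2*104²) = -(196 + 2*10816) = -(196 + 21632) = -1*21828 = -21828)
(6173 + 36319)/(M + 43754) = (6173 + 36319)/(-21828 + 43754) = 42492/21926 = 42492*(1/21926) = 21246/10963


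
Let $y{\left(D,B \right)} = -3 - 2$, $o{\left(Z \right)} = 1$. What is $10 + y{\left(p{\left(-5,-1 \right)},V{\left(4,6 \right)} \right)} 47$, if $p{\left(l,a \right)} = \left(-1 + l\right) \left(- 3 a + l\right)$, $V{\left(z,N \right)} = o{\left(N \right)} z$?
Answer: $-225$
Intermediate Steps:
$V{\left(z,N \right)} = z$ ($V{\left(z,N \right)} = 1 z = z$)
$p{\left(l,a \right)} = \left(-1 + l\right) \left(l - 3 a\right)$
$y{\left(D,B \right)} = -5$ ($y{\left(D,B \right)} = -3 - 2 = -5$)
$10 + y{\left(p{\left(-5,-1 \right)},V{\left(4,6 \right)} \right)} 47 = 10 - 235 = -225$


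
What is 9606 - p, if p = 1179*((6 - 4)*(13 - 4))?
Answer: -11616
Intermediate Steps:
p = 21222 (p = 1179*(2*9) = 1179*18 = 21222)
9606 - p = 9606 - 1*21222 = 9606 - 21222 = -11616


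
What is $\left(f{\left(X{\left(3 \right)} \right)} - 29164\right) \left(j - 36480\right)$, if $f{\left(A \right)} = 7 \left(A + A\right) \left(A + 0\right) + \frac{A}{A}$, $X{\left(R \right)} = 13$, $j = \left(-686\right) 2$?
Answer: $1014320044$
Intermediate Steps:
$j = -1372$
$f{\left(A \right)} = 1 + 14 A^{2}$ ($f{\left(A \right)} = 7 \cdot 2 A A + 1 = 7 \cdot 2 A^{2} + 1 = 14 A^{2} + 1 = 1 + 14 A^{2}$)
$\left(f{\left(X{\left(3 \right)} \right)} - 29164\right) \left(j - 36480\right) = \left(\left(1 + 14 \cdot 13^{2}\right) - 29164\right) \left(-1372 - 36480\right) = \left(\left(1 + 14 \cdot 169\right) - 29164\right) \left(-37852\right) = \left(\left(1 + 2366\right) - 29164\right) \left(-37852\right) = \left(2367 - 29164\right) \left(-37852\right) = \left(-26797\right) \left(-37852\right) = 1014320044$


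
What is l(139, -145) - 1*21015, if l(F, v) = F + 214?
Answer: -20662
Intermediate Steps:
l(F, v) = 214 + F
l(139, -145) - 1*21015 = (214 + 139) - 1*21015 = 353 - 21015 = -20662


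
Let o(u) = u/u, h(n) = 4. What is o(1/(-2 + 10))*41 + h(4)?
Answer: 45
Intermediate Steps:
o(u) = 1
o(1/(-2 + 10))*41 + h(4) = 1*41 + 4 = 41 + 4 = 45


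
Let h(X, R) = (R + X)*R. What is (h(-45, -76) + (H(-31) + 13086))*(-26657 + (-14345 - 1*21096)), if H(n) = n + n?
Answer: -1379817560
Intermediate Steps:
h(X, R) = R*(R + X)
H(n) = 2*n
(h(-45, -76) + (H(-31) + 13086))*(-26657 + (-14345 - 1*21096)) = (-76*(-76 - 45) + (2*(-31) + 13086))*(-26657 + (-14345 - 1*21096)) = (-76*(-121) + (-62 + 13086))*(-26657 + (-14345 - 21096)) = (9196 + 13024)*(-26657 - 35441) = 22220*(-62098) = -1379817560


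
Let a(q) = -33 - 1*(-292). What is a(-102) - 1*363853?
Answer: -363594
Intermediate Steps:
a(q) = 259 (a(q) = -33 + 292 = 259)
a(-102) - 1*363853 = 259 - 1*363853 = 259 - 363853 = -363594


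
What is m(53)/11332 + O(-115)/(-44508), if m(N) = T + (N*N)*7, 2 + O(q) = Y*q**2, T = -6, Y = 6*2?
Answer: -230867995/126091164 ≈ -1.8310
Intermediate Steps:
Y = 12
O(q) = -2 + 12*q**2
m(N) = -6 + 7*N**2 (m(N) = -6 + (N*N)*7 = -6 + N**2*7 = -6 + 7*N**2)
m(53)/11332 + O(-115)/(-44508) = (-6 + 7*53**2)/11332 + (-2 + 12*(-115)**2)/(-44508) = (-6 + 7*2809)*(1/11332) + (-2 + 12*13225)*(-1/44508) = (-6 + 19663)*(1/11332) + (-2 + 158700)*(-1/44508) = 19657*(1/11332) + 158698*(-1/44508) = 19657/11332 - 79349/22254 = -230867995/126091164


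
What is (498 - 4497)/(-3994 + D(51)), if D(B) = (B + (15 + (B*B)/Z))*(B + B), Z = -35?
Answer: 139965/169472 ≈ 0.82589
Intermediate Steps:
D(B) = 2*B*(15 + B - B**2/35) (D(B) = (B + (15 + (B*B)/(-35)))*(B + B) = (B + (15 + B**2*(-1/35)))*(2*B) = (B + (15 - B**2/35))*(2*B) = (15 + B - B**2/35)*(2*B) = 2*B*(15 + B - B**2/35))
(498 - 4497)/(-3994 + D(51)) = (498 - 4497)/(-3994 + (2/35)*51*(525 - 1*51**2 + 35*51)) = -3999/(-3994 + (2/35)*51*(525 - 1*2601 + 1785)) = -3999/(-3994 + (2/35)*51*(525 - 2601 + 1785)) = -3999/(-3994 + (2/35)*51*(-291)) = -3999/(-3994 - 29682/35) = -3999/(-169472/35) = -3999*(-35/169472) = 139965/169472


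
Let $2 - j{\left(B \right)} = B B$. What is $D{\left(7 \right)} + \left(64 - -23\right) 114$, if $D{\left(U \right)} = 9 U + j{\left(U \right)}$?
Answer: $9934$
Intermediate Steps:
$j{\left(B \right)} = 2 - B^{2}$ ($j{\left(B \right)} = 2 - B B = 2 - B^{2}$)
$D{\left(U \right)} = 2 - U^{2} + 9 U$ ($D{\left(U \right)} = 9 U - \left(-2 + U^{2}\right) = 2 - U^{2} + 9 U$)
$D{\left(7 \right)} + \left(64 - -23\right) 114 = \left(2 - 7^{2} + 9 \cdot 7\right) + \left(64 - -23\right) 114 = \left(2 - 49 + 63\right) + \left(64 + 23\right) 114 = \left(2 - 49 + 63\right) + 87 \cdot 114 = 16 + 9918 = 9934$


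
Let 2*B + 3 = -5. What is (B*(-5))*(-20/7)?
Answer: -400/7 ≈ -57.143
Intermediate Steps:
B = -4 (B = -3/2 + (½)*(-5) = -3/2 - 5/2 = -4)
(B*(-5))*(-20/7) = (-4*(-5))*(-20/7) = 20*(-20*⅐) = 20*(-20/7) = -400/7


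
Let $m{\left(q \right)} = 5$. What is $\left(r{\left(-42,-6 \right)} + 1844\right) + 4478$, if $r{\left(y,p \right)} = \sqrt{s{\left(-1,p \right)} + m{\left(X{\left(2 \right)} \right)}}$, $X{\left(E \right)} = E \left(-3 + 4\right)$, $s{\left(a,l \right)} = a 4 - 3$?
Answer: $6322 + i \sqrt{2} \approx 6322.0 + 1.4142 i$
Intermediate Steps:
$s{\left(a,l \right)} = -3 + 4 a$ ($s{\left(a,l \right)} = 4 a - 3 = -3 + 4 a$)
$X{\left(E \right)} = E$ ($X{\left(E \right)} = E 1 = E$)
$r{\left(y,p \right)} = i \sqrt{2}$ ($r{\left(y,p \right)} = \sqrt{\left(-3 + 4 \left(-1\right)\right) + 5} = \sqrt{\left(-3 - 4\right) + 5} = \sqrt{-7 + 5} = \sqrt{-2} = i \sqrt{2}$)
$\left(r{\left(-42,-6 \right)} + 1844\right) + 4478 = \left(i \sqrt{2} + 1844\right) + 4478 = \left(1844 + i \sqrt{2}\right) + 4478 = 6322 + i \sqrt{2}$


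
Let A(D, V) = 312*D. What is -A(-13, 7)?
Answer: 4056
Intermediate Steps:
-A(-13, 7) = -312*(-13) = -1*(-4056) = 4056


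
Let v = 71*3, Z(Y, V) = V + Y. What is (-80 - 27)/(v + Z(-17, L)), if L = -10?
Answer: -107/186 ≈ -0.57527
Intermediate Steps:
v = 213
(-80 - 27)/(v + Z(-17, L)) = (-80 - 27)/(213 + (-10 - 17)) = -107/(213 - 27) = -107/186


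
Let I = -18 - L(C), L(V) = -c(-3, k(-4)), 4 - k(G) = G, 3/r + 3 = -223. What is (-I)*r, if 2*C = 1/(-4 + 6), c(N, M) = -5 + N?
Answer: -39/113 ≈ -0.34513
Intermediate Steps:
r = -3/226 (r = 3/(-3 - 223) = 3/(-226) = 3*(-1/226) = -3/226 ≈ -0.013274)
k(G) = 4 - G
C = 1/4 (C = 1/(2*(-4 + 6)) = (1/2)/2 = (1/2)*(1/2) = 1/4 ≈ 0.25000)
L(V) = 8 (L(V) = -(-5 - 3) = -1*(-8) = 8)
I = -26 (I = -18 - 1*8 = -18 - 8 = -26)
(-I)*r = -1*(-26)*(-3/226) = 26*(-3/226) = -39/113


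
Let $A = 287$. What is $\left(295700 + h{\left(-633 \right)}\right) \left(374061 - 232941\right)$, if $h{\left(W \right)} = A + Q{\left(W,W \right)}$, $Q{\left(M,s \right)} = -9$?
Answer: $41768415360$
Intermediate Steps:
$h{\left(W \right)} = 278$ ($h{\left(W \right)} = 287 - 9 = 278$)
$\left(295700 + h{\left(-633 \right)}\right) \left(374061 - 232941\right) = \left(295700 + 278\right) \left(374061 - 232941\right) = 295978 \cdot 141120 = 41768415360$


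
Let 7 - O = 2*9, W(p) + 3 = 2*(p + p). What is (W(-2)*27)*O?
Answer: 3267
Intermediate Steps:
W(p) = -3 + 4*p (W(p) = -3 + 2*(p + p) = -3 + 2*(2*p) = -3 + 4*p)
O = -11 (O = 7 - 2*9 = 7 - 1*18 = 7 - 18 = -11)
(W(-2)*27)*O = ((-3 + 4*(-2))*27)*(-11) = ((-3 - 8)*27)*(-11) = -11*27*(-11) = -297*(-11) = 3267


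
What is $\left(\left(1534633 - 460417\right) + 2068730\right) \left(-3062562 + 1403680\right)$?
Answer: $-5213776546372$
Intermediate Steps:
$\left(\left(1534633 - 460417\right) + 2068730\right) \left(-3062562 + 1403680\right) = \left(\left(1534633 - 460417\right) + 2068730\right) \left(-1658882\right) = \left(1074216 + 2068730\right) \left(-1658882\right) = 3142946 \left(-1658882\right) = -5213776546372$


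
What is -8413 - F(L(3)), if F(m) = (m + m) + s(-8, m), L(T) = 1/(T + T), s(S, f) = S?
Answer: -25216/3 ≈ -8405.3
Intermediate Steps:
L(T) = 1/(2*T)
F(m) = -8 + 2*m (F(m) = (m + m) - 8 = 2*m - 8 = -8 + 2*m)
-8413 - F(L(3)) = -8413 - (-8 + 2*((½)/3)) = -8413 - (-8 + 2*((½)*(⅓))) = -8413 - (-8 + 2*(⅙)) = -8413 - (-8 + ⅓) = -8413 - 1*(-23/3) = -8413 + 23/3 = -25216/3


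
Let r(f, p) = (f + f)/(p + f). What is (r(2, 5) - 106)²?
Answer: 544644/49 ≈ 11115.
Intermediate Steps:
r(f, p) = 2*f/(f + p) (r(f, p) = (2*f)/(f + p) = 2*f/(f + p))
(r(2, 5) - 106)² = (2*2/(2 + 5) - 106)² = (2*2/7 - 106)² = (2*2*(⅐) - 106)² = (4/7 - 106)² = (-738/7)² = 544644/49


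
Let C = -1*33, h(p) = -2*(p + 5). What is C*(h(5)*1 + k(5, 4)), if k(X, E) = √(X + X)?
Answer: 660 - 33*√10 ≈ 555.64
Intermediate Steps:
k(X, E) = √2*√X (k(X, E) = √(2*X) = √2*√X)
h(p) = -10 - 2*p (h(p) = -2*(5 + p) = -10 - 2*p)
C = -33
C*(h(5)*1 + k(5, 4)) = -33*((-10 - 2*5)*1 + √2*√5) = -33*((-10 - 10)*1 + √10) = -33*(-20*1 + √10) = -33*(-20 + √10) = 660 - 33*√10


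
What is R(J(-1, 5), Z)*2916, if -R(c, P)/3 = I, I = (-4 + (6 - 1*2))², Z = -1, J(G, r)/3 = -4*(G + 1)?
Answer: 0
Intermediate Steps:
J(G, r) = -12 - 12*G (J(G, r) = 3*(-4*(G + 1)) = 3*(-4*(1 + G)) = 3*(-4 - 4*G) = -12 - 12*G)
I = 0 (I = (-4 + (6 - 2))² = (-4 + 4)² = 0² = 0)
R(c, P) = 0 (R(c, P) = -3*0 = 0)
R(J(-1, 5), Z)*2916 = 0*2916 = 0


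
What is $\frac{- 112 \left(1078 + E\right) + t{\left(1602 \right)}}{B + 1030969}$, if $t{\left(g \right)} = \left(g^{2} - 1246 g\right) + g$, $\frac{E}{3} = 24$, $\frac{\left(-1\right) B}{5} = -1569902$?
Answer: $\frac{443114}{8880479} \approx 0.049898$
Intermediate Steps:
$B = 7849510$ ($B = \left(-5\right) \left(-1569902\right) = 7849510$)
$E = 72$ ($E = 3 \cdot 24 = 72$)
$t{\left(g \right)} = g^{2} - 1245 g$
$\frac{- 112 \left(1078 + E\right) + t{\left(1602 \right)}}{B + 1030969} = \frac{- 112 \left(1078 + 72\right) + 1602 \left(-1245 + 1602\right)}{7849510 + 1030969} = \frac{\left(-112\right) 1150 + 1602 \cdot 357}{8880479} = \left(-128800 + 571914\right) \frac{1}{8880479} = 443114 \cdot \frac{1}{8880479} = \frac{443114}{8880479}$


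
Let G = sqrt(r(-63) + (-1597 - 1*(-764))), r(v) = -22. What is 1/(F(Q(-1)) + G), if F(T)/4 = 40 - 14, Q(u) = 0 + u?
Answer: 104/11671 - 3*I*sqrt(95)/11671 ≈ 0.008911 - 0.0025054*I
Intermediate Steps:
Q(u) = u
G = 3*I*sqrt(95) (G = sqrt(-22 + (-1597 - 1*(-764))) = sqrt(-22 + (-1597 + 764)) = sqrt(-22 - 833) = sqrt(-855) = 3*I*sqrt(95) ≈ 29.24*I)
F(T) = 104 (F(T) = 4*(40 - 14) = 4*26 = 104)
1/(F(Q(-1)) + G) = 1/(104 + 3*I*sqrt(95))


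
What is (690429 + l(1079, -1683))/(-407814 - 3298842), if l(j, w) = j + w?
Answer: -689825/3706656 ≈ -0.18610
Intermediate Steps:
(690429 + l(1079, -1683))/(-407814 - 3298842) = (690429 + (1079 - 1683))/(-407814 - 3298842) = (690429 - 604)/(-3706656) = 689825*(-1/3706656) = -689825/3706656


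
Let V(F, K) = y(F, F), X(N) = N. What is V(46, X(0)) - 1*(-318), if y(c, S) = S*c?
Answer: 2434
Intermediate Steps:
V(F, K) = F² (V(F, K) = F*F = F²)
V(46, X(0)) - 1*(-318) = 46² - 1*(-318) = 2116 + 318 = 2434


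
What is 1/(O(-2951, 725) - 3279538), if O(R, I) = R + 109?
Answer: -1/3282380 ≈ -3.0466e-7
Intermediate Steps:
O(R, I) = 109 + R
1/(O(-2951, 725) - 3279538) = 1/((109 - 2951) - 3279538) = 1/(-2842 - 3279538) = 1/(-3282380) = -1/3282380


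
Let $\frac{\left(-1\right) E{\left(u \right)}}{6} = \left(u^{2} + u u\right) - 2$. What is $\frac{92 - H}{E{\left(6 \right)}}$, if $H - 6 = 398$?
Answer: $\frac{26}{35} \approx 0.74286$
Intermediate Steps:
$H = 404$ ($H = 6 + 398 = 404$)
$E{\left(u \right)} = 12 - 12 u^{2}$ ($E{\left(u \right)} = - 6 \left(\left(u^{2} + u u\right) - 2\right) = - 6 \left(\left(u^{2} + u^{2}\right) - 2\right) = - 6 \left(2 u^{2} - 2\right) = - 6 \left(-2 + 2 u^{2}\right) = 12 - 12 u^{2}$)
$\frac{92 - H}{E{\left(6 \right)}} = \frac{92 - 404}{12 - 12 \cdot 6^{2}} = \frac{92 - 404}{12 - 432} = - \frac{312}{12 - 432} = - \frac{312}{-420} = \left(-312\right) \left(- \frac{1}{420}\right) = \frac{26}{35}$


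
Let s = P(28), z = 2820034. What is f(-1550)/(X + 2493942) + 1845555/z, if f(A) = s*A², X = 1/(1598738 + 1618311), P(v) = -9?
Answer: -181356241146062206755/22625509586931363406 ≈ -8.0156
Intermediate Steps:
s = -9
X = 1/3217049 ≈ 3.1084e-7
f(A) = -9*A²
f(-1550)/(X + 2493942) + 1845555/z = (-9*(-1550)²)/(1/3217049 + 2493942) + 1845555/2820034 = (-9*2402500)/(8023133617159/3217049) + 1845555*(1/2820034) = -21622500*3217049/8023133617159 + 1845555/2820034 = -69560642002500/8023133617159 + 1845555/2820034 = -181356241146062206755/22625509586931363406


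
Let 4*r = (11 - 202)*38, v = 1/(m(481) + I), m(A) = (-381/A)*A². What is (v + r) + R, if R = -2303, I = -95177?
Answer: -573234233/139219 ≈ -4117.5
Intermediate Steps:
m(A) = -381*A
v = -1/278438 (v = 1/(-381*481 - 95177) = 1/(-183261 - 95177) = 1/(-278438) = -1/278438 ≈ -3.5915e-6)
r = -3629/2 (r = ((11 - 202)*38)/4 = (-191*38)/4 = (¼)*(-7258) = -3629/2 ≈ -1814.5)
(v + r) + R = (-1/278438 - 3629/2) - 2303 = -252612876/139219 - 2303 = -573234233/139219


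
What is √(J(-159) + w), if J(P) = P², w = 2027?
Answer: 2*√6827 ≈ 165.25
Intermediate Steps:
√(J(-159) + w) = √((-159)² + 2027) = √(25281 + 2027) = √27308 = 2*√6827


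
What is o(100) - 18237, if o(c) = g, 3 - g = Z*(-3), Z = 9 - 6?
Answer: -18225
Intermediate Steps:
Z = 3
g = 12 (g = 3 - 3*(-3) = 3 - 1*(-9) = 3 + 9 = 12)
o(c) = 12
o(100) - 18237 = 12 - 18237 = -18225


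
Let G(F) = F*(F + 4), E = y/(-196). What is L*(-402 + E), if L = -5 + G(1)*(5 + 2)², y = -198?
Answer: -4715640/49 ≈ -96238.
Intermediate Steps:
E = 99/98 (E = -198/(-196) = -198*(-1/196) = 99/98 ≈ 1.0102)
G(F) = F*(4 + F)
L = 240 (L = -5 + (1*(4 + 1))*(5 + 2)² = -5 + (1*5)*7² = -5 + 5*49 = -5 + 245 = 240)
L*(-402 + E) = 240*(-402 + 99/98) = 240*(-39297/98) = -4715640/49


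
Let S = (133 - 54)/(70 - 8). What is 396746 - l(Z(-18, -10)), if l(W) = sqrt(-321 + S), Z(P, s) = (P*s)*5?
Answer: 396746 - I*sqrt(1229026)/62 ≈ 3.9675e+5 - 17.881*I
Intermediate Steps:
Z(P, s) = 5*P*s
S = 79/62 ≈ 1.2742
l(W) = I*sqrt(1229026)/62 (l(W) = sqrt(-321 + 79/62) = sqrt(-19823/62) = I*sqrt(1229026)/62)
396746 - l(Z(-18, -10)) = 396746 - I*sqrt(1229026)/62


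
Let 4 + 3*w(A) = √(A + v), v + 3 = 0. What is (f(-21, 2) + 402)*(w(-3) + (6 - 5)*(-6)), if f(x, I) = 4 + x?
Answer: -8470/3 + 385*I*√6/3 ≈ -2823.3 + 314.35*I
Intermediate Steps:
v = -3 (v = -3 + 0 = -3)
w(A) = -4/3 + √(-3 + A)/3 (w(A) = -4/3 + √(A - 3)/3 = -4/3 + √(-3 + A)/3)
(f(-21, 2) + 402)*(w(-3) + (6 - 5)*(-6)) = ((4 - 21) + 402)*((-4/3 + √(-3 - 3)/3) + (6 - 5)*(-6)) = (-17 + 402)*((-4/3 + √(-6)/3) + 1*(-6)) = 385*((-4/3 + (I*√6)/3) - 6) = 385*((-4/3 + I*√6/3) - 6) = 385*(-22/3 + I*√6/3) = -8470/3 + 385*I*√6/3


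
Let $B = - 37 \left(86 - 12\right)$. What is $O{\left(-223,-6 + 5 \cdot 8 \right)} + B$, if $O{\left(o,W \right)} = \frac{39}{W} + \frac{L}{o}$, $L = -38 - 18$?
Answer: $- \frac{20748915}{7582} \approx -2736.6$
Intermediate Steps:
$L = -56$ ($L = -38 - 18 = -56$)
$O{\left(o,W \right)} = - \frac{56}{o} + \frac{39}{W}$ ($O{\left(o,W \right)} = \frac{39}{W} - \frac{56}{o} = - \frac{56}{o} + \frac{39}{W}$)
$B = -2738$ ($B = \left(-37\right) 74 = -2738$)
$O{\left(-223,-6 + 5 \cdot 8 \right)} + B = \left(- \frac{56}{-223} + \frac{39}{-6 + 5 \cdot 8}\right) - 2738 = \left(\left(-56\right) \left(- \frac{1}{223}\right) + \frac{39}{-6 + 40}\right) - 2738 = \left(\frac{56}{223} + \frac{39}{34}\right) - 2738 = \frac{10601}{7582} - 2738 = - \frac{20748915}{7582}$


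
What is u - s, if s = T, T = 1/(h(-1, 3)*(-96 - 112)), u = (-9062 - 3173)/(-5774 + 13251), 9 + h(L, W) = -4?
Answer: -33090917/20217808 ≈ -1.6367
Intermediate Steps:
h(L, W) = -13 (h(L, W) = -9 - 4 = -13)
u = -12235/7477 ≈ -1.6364
T = 1/2704 (T = 1/(-13*(-96 - 112)) = 1/(-13*(-208)) = 1/2704 ≈ 0.00036982)
s = 1/2704 ≈ 0.00036982
u - s = -12235/7477 - 1*1/2704 = -12235/7477 - 1/2704 = -33090917/20217808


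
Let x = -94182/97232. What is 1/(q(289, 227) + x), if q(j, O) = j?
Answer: 48616/14002933 ≈ 0.0034718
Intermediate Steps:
x = -47091/48616 (x = -94182*1/97232 = -47091/48616 ≈ -0.96863)
1/(q(289, 227) + x) = 1/(289 - 47091/48616) = 1/(14002933/48616) = 48616/14002933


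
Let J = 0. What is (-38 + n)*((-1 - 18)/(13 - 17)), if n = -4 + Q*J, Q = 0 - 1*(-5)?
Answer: -399/2 ≈ -199.50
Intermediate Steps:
Q = 5 (Q = 0 + 5 = 5)
n = -4 (n = -4 + 5*0 = -4 + 0 = -4)
(-38 + n)*((-1 - 18)/(13 - 17)) = (-38 - 4)*((-1 - 18)/(13 - 17)) = -(-798)/(-4) = -(-798)*(-1)/4 = -42*19/4 = -399/2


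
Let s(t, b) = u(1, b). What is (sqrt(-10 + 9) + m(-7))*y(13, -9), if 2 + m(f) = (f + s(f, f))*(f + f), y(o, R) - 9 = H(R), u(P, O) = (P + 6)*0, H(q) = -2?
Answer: 672 + 7*I ≈ 672.0 + 7.0*I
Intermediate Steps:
u(P, O) = 0 (u(P, O) = (6 + P)*0 = 0)
s(t, b) = 0
y(o, R) = 7 (y(o, R) = 9 - 2 = 7)
m(f) = -2 + 2*f**2 (m(f) = -2 + (f + 0)*(f + f) = -2 + f*(2*f) = -2 + 2*f**2)
(sqrt(-10 + 9) + m(-7))*y(13, -9) = (sqrt(-10 + 9) + (-2 + 2*(-7)**2))*7 = (sqrt(-1) + (-2 + 2*49))*7 = (I + (-2 + 98))*7 = (I + 96)*7 = (96 + I)*7 = 672 + 7*I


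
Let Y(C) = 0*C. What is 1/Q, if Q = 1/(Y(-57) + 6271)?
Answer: 6271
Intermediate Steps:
Y(C) = 0
Q = 1/6271 (Q = 1/(0 + 6271) = 1/6271 ≈ 0.00015946)
1/Q = 1/(1/6271) = 6271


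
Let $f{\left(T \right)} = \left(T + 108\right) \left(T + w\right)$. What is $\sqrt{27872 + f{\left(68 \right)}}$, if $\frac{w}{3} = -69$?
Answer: $4 \sqrt{213} \approx 58.378$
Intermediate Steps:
$w = -207$ ($w = 3 \left(-69\right) = -207$)
$f{\left(T \right)} = \left(-207 + T\right) \left(108 + T\right)$ ($f{\left(T \right)} = \left(T + 108\right) \left(T - 207\right) = \left(108 + T\right) \left(-207 + T\right) = \left(-207 + T\right) \left(108 + T\right)$)
$\sqrt{27872 + f{\left(68 \right)}} = \sqrt{27872 - \left(29088 - 4624\right)} = \sqrt{27872 - 24464} = \sqrt{3408} = 4 \sqrt{213}$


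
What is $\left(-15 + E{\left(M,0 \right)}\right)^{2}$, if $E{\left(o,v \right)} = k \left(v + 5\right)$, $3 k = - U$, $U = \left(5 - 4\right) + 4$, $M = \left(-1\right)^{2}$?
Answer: $\frac{4900}{9} \approx 544.44$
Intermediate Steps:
$M = 1$
$U = 5$ ($U = 1 + 4 = 5$)
$k = - \frac{5}{3}$ ($k = \frac{\left(-1\right) 5}{3} = \frac{1}{3} \left(-5\right) = - \frac{5}{3} \approx -1.6667$)
$E{\left(o,v \right)} = - \frac{25}{3} - \frac{5 v}{3}$ ($E{\left(o,v \right)} = - \frac{5 \left(v + 5\right)}{3} = - \frac{5 \left(5 + v\right)}{3} = - \frac{25}{3} - \frac{5 v}{3}$)
$\left(-15 + E{\left(M,0 \right)}\right)^{2} = \left(-15 - \frac{25}{3}\right)^{2} = \left(- \frac{70}{3}\right)^{2} = \frac{4900}{9}$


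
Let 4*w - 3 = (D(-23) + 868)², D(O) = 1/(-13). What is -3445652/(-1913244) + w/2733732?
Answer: 45910716910027/24553335627132 ≈ 1.8698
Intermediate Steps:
D(O) = -1/13
w = 31826649/169 (w = ¾ + (-1/13 + 868)²/4 = ¾ + (11283/13)²/4 = ¾ + (¼)*(127306089/169) = ¾ + 127306089/676 = 31826649/169 ≈ 1.8832e+5)
-3445652/(-1913244) + w/2733732 = -3445652/(-1913244) + (31826649/169)/2733732 = -3445652*(-1/1913244) + (31826649/169)*(1/2733732) = 861413/478311 + 10608883/154000236 = 45910716910027/24553335627132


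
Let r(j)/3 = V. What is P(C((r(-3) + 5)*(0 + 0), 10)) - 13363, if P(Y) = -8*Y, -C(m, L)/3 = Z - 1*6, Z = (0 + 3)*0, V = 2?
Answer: -13507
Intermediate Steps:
r(j) = 6 (r(j) = 3*2 = 6)
Z = 0 (Z = 3*0 = 0)
C(m, L) = 18 (C(m, L) = -3*(0 - 1*6) = -3*(0 - 6) = -3*(-6) = 18)
P(C((r(-3) + 5)*(0 + 0), 10)) - 13363 = -8*18 - 13363 = -144 - 13363 = -13507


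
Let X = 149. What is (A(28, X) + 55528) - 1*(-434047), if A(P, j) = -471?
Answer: 489104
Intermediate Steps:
(A(28, X) + 55528) - 1*(-434047) = (-471 + 55528) - 1*(-434047) = 55057 + 434047 = 489104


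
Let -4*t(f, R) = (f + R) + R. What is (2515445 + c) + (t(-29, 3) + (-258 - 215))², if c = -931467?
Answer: 28836809/16 ≈ 1.8023e+6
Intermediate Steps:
t(f, R) = -R/2 - f/4 (t(f, R) = -((f + R) + R)/4 = -((R + f) + R)/4 = -(f + 2*R)/4 = -R/2 - f/4)
(2515445 + c) + (t(-29, 3) + (-258 - 215))² = (2515445 - 931467) + ((-½*3 - ¼*(-29)) + (-258 - 215))² = 1583978 + ((-3/2 + 29/4) - 473)² = 1583978 + (23/4 - 473)² = 1583978 + (-1869/4)² = 1583978 + 3493161/16 = 28836809/16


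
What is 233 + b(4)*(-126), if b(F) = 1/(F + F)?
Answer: 869/4 ≈ 217.25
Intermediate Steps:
b(F) = 1/(2*F)
233 + b(4)*(-126) = 233 + ((1/2)/4)*(-126) = 233 + ((1/2)*(1/4))*(-126) = 233 + (1/8)*(-126) = 233 - 63/4 = 869/4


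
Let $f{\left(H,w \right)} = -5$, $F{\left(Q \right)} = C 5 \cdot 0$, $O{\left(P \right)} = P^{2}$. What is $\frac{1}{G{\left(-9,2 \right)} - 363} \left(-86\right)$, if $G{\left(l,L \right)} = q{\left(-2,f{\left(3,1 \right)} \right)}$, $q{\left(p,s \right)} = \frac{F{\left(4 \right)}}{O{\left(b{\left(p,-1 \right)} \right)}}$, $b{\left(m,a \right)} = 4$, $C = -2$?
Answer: $\frac{86}{363} \approx 0.23691$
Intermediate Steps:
$F{\left(Q \right)} = 0$ ($F{\left(Q \right)} = \left(-2\right) 5 \cdot 0 = \left(-10\right) 0 = 0$)
$q{\left(p,s \right)} = 0$ ($q{\left(p,s \right)} = \frac{0}{4^{2}} = \frac{0}{16} = 0 \cdot \frac{1}{16} = 0$)
$G{\left(l,L \right)} = 0$
$\frac{1}{G{\left(-9,2 \right)} - 363} \left(-86\right) = \frac{1}{0 - 363} \left(-86\right) = \frac{1}{-363} \left(-86\right) = \left(- \frac{1}{363}\right) \left(-86\right) = \frac{86}{363}$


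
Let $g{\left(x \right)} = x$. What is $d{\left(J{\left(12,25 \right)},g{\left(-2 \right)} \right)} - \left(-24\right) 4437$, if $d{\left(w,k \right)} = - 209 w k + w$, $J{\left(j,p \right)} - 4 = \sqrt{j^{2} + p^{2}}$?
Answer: $108164 + 419 \sqrt{769} \approx 1.1978 \cdot 10^{5}$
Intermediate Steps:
$J{\left(j,p \right)} = 4 + \sqrt{j^{2} + p^{2}}$
$d{\left(w,k \right)} = w - 209 k w$ ($d{\left(w,k \right)} = - 209 k w + w = w - 209 k w$)
$d{\left(J{\left(12,25 \right)},g{\left(-2 \right)} \right)} - \left(-24\right) 4437 = \left(4 + \sqrt{12^{2} + 25^{2}}\right) \left(1 - -418\right) - \left(-24\right) 4437 = \left(4 + \sqrt{144 + 625}\right) \left(1 + 418\right) - -106488 = \left(4 + \sqrt{769}\right) 419 + 106488 = \left(1676 + 419 \sqrt{769}\right) + 106488 = 108164 + 419 \sqrt{769}$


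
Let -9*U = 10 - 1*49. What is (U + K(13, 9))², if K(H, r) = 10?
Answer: 1849/9 ≈ 205.44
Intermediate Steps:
U = 13/3 (U = -(10 - 1*49)/9 = -(10 - 49)/9 = -⅑*(-39) = 13/3 ≈ 4.3333)
(U + K(13, 9))² = (13/3 + 10)² = (43/3)² = 1849/9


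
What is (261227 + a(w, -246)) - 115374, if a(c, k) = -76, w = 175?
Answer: 145777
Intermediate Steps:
(261227 + a(w, -246)) - 115374 = (261227 - 76) - 115374 = 261151 - 115374 = 145777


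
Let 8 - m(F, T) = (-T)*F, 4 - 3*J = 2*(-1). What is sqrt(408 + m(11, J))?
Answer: sqrt(438) ≈ 20.928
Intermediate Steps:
J = 2 (J = 4/3 - 2*(-1)/3 = 4/3 - 1/3*(-2) = 4/3 + 2/3 = 2)
m(F, T) = 8 + F*T (m(F, T) = 8 - (-T)*F = 8 - (-1)*F*T = 8 + F*T)
sqrt(408 + m(11, J)) = sqrt(408 + (8 + 11*2)) = sqrt(408 + (8 + 22)) = sqrt(408 + 30) = sqrt(438)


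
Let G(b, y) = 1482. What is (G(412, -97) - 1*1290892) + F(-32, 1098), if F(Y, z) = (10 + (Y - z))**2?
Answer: -35010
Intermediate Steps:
F(Y, z) = (10 + Y - z)**2
(G(412, -97) - 1*1290892) + F(-32, 1098) = (1482 - 1*1290892) + (10 - 32 - 1*1098)**2 = (1482 - 1290892) + (10 - 32 - 1098)**2 = -1289410 + (-1120)**2 = -1289410 + 1254400 = -35010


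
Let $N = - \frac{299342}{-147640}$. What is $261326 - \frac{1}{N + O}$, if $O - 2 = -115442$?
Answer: $\frac{2226923776490874}{8521631129} \approx 2.6133 \cdot 10^{5}$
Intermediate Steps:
$O = -115440$ ($O = 2 - 115442 = -115440$)
$N = \frac{149671}{73820}$ ($N = \left(-299342\right) \left(- \frac{1}{147640}\right) = \frac{149671}{73820} \approx 2.0275$)
$261326 - \frac{1}{N + O} = 261326 - \frac{1}{\frac{149671}{73820} - 115440} = 261326 - \frac{1}{- \frac{8521631129}{73820}} = 261326 - - \frac{73820}{8521631129} = 261326 + \frac{73820}{8521631129} = \frac{2226923776490874}{8521631129}$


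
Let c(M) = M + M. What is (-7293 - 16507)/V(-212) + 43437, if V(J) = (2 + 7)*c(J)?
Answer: 20722424/477 ≈ 43443.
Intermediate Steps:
c(M) = 2*M
V(J) = 18*J (V(J) = (2 + 7)*(2*J) = 9*(2*J) = 18*J)
(-7293 - 16507)/V(-212) + 43437 = (-7293 - 16507)/((18*(-212))) + 43437 = -23800/(-3816) + 43437 = -23800*(-1/3816) + 43437 = 2975/477 + 43437 = 20722424/477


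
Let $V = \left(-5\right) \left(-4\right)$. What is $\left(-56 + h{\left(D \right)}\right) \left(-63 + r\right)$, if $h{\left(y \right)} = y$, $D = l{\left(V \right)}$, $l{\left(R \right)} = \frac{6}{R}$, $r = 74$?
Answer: $- \frac{6127}{10} \approx -612.7$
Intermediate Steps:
$V = 20$
$D = \frac{3}{10}$ ($D = \frac{6}{20} = 6 \cdot \frac{1}{20} = \frac{3}{10} \approx 0.3$)
$\left(-56 + h{\left(D \right)}\right) \left(-63 + r\right) = \left(-56 + \frac{3}{10}\right) \left(-63 + 74\right) = \left(- \frac{557}{10}\right) 11 = - \frac{6127}{10}$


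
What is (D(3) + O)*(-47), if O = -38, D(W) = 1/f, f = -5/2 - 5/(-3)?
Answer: 9212/5 ≈ 1842.4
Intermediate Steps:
f = -⅚ (f = -5*½ - 5*(-⅓) = -5/2 + 5/3 = -⅚ ≈ -0.83333)
D(W) = -6/5 (D(W) = 1/(-⅚) = -6/5)
(D(3) + O)*(-47) = (-6/5 - 38)*(-47) = -196/5*(-47) = 9212/5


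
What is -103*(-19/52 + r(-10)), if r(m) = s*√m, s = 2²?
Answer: 1957/52 - 412*I*√10 ≈ 37.635 - 1302.9*I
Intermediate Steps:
s = 4
r(m) = 4*√m
-103*(-19/52 + r(-10)) = -103*(-19/52 + 4*√(-10)) = -103*(-19*1/52 + 4*(I*√10)) = -103*(-19/52 + 4*I*√10) = 1957/52 - 412*I*√10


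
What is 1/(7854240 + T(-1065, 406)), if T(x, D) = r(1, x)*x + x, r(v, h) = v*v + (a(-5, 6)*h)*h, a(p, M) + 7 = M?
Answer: 1/1215801735 ≈ 8.2250e-10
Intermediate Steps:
a(p, M) = -7 + M
r(v, h) = v**2 - h**2 (r(v, h) = v*v + ((-7 + 6)*h)*h = v**2 + (-h)*h = v**2 - h**2)
T(x, D) = x + x*(1 - x**2) (T(x, D) = (1**2 - x**2)*x + x = (1 - x**2)*x + x = x*(1 - x**2) + x = x + x*(1 - x**2))
1/(7854240 + T(-1065, 406)) = 1/(7854240 - 1065*(2 - 1*(-1065)**2)) = 1/(7854240 - 1065*(2 - 1*1134225)) = 1/(7854240 - 1065*(2 - 1134225)) = 1/(7854240 - 1065*(-1134223)) = 1/(7854240 + 1207947495) = 1/1215801735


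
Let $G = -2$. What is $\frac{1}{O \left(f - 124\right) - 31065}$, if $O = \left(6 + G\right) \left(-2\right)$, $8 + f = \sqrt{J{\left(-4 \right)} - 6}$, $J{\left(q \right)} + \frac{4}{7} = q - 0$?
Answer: $- \frac{210063}{6303785303} + \frac{8 i \sqrt{518}}{6303785303} \approx -3.3323 \cdot 10^{-5} + 2.8884 \cdot 10^{-8} i$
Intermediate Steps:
$J{\left(q \right)} = - \frac{4}{7} + q$ ($J{\left(q \right)} = - \frac{4}{7} + \left(q - 0\right) = - \frac{4}{7} + \left(q + 0\right) = - \frac{4}{7} + q$)
$f = -8 + \frac{i \sqrt{518}}{7}$ ($f = -8 + \sqrt{\left(- \frac{4}{7} - 4\right) - 6} = -8 + \sqrt{- \frac{32}{7} - 6} = -8 + \sqrt{- \frac{74}{7}} = -8 + \frac{i \sqrt{518}}{7} \approx -8.0 + 3.2514 i$)
$O = -8$ ($O = \left(6 - 2\right) \left(-2\right) = 4 \left(-2\right) = -8$)
$\frac{1}{O \left(f - 124\right) - 31065} = \frac{1}{- 8 \left(\left(-8 + \frac{i \sqrt{518}}{7}\right) - 124\right) - 31065} = \frac{1}{- 8 \left(-132 + \frac{i \sqrt{518}}{7}\right) - 31065} = \frac{1}{\left(1056 - \frac{8 i \sqrt{518}}{7}\right) - 31065} = \frac{1}{-30009 - \frac{8 i \sqrt{518}}{7}}$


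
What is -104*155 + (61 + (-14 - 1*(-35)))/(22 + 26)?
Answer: -386839/24 ≈ -16118.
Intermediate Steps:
-104*155 + (61 + (-14 - 1*(-35)))/(22 + 26) = -16120 + (61 + (-14 + 35))/48 = -16120 + (61 + 21)*(1/48) = -16120 + 82*(1/48) = -16120 + 41/24 = -386839/24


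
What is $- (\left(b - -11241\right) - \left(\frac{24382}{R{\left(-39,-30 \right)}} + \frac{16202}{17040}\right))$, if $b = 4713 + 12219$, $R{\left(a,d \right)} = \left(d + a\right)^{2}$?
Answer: $- \frac{380851793353}{13521240} \approx -28167.0$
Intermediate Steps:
$R{\left(a,d \right)} = \left(a + d\right)^{2}$
$b = 16932$
$- (\left(b - -11241\right) - \left(\frac{24382}{R{\left(-39,-30 \right)}} + \frac{16202}{17040}\right)) = - (\left(16932 - -11241\right) - \left(\frac{24382}{\left(-39 - 30\right)^{2}} + \frac{16202}{17040}\right)) = - (\left(16932 + 11241\right) - \left(\frac{24382}{\left(-69\right)^{2}} + 16202 \cdot \frac{1}{17040}\right)) = - (28173 - \left(\frac{24382}{4761} + \frac{8101}{8520}\right)) = - (28173 - \frac{82101167}{13521240}) = \left(-1\right) \frac{380851793353}{13521240} = - \frac{380851793353}{13521240}$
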